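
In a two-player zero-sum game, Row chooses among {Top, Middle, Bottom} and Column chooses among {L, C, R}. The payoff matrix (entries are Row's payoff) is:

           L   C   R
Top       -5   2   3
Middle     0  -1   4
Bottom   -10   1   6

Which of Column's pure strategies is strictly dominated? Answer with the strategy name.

L holds Row's payoff strictly below R in every row: -5 < 3, 0 < 4, -10 < 6.
So R is strictly dominated for Column.

R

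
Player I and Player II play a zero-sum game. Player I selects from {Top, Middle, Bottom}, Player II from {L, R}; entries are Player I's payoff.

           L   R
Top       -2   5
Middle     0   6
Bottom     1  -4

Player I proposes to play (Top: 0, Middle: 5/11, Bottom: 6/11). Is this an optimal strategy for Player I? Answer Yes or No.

Yes

Against L this mix gives (5/11)·0 + (6/11)·1 = 6/11.
Against R this mix gives (5/11)·6 + (6/11)·(-4) = 6/11.
All of Player II's active replies (L, R) yield 6/11, and no column does worse for Player I. The mix makes Player II indifferent and guarantees 6/11, so it is optimal.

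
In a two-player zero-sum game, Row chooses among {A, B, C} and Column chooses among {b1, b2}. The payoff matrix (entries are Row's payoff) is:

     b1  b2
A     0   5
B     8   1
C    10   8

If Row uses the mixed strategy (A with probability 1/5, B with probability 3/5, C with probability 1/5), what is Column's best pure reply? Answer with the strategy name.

b2

If Column plays b1, Row's expected payoff is (1/5)·0 + (3/5)·8 + (1/5)·10 = 34/5.
If Column plays b2, Row's expected payoff is (1/5)·5 + (3/5)·1 + (1/5)·8 = 16/5.
Column minimizes Row's payoff; the smallest is 16/5, so the best response is b2.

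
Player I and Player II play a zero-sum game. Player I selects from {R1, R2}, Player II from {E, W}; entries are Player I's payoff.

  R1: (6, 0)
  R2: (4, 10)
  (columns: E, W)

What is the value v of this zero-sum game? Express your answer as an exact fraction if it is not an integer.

5

Row minima: R1 → 0, R2 → 4; maximin = 4.
Column maxima: E → 6, W → 10; minimax = 6.
4 ≠ 6, so there is no saddle point; optimal play is mixed.
Let Player I play R1 with probability p. Expected payoff against E: 6p + 4(1−p) = 2p + 4; against W: 0p + 10(1−p) = −10p + 10.
Setting these equal: 2p + 4 = −10p + 10 ⇒ 12p = 6 ⇒ p = 1/2, and the value is (2)·(1/2) + 4 = 5.
For Player II: with q = P(E), equating R1's and R2's payoffs gives 6q = −6q + 10 ⇒ q = 5/6.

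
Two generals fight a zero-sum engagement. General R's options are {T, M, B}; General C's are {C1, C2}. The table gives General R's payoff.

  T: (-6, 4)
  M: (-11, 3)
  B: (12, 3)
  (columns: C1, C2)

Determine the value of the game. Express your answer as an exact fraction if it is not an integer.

Row minima: T → -6, M → -11, B → 3; maximin = 3.
Column maxima: C1 → 12, C2 → 4; minimax = 4.
3 ≠ 4, so there is no saddle point; optimal play is mixed.
M is strictly dominated by T, so General R never plays it.
On the remaining 2×2 (T, B vs C1, C2):
Let General R play T with probability p. Expected payoff against C1: (-6)p + 12(1−p) = −18p + 12; against C2: 4p + 3(1−p) = p + 3.
Setting these equal: −18p + 12 = p + 3 ⇒ −19p = -9 ⇒ p = 9/19, and the value is (-18)·(9/19) + 12 = 66/19.
For General C: with q = P(C1), equating T's and B's payoffs gives −10q + 4 = 9q + 3 ⇒ q = 1/19.

66/19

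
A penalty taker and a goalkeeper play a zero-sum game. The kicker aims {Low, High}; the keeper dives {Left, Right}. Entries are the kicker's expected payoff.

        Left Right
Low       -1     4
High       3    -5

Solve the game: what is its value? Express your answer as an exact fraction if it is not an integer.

7/13

Row minima: Low → -1, High → -5; maximin = -1.
Column maxima: Left → 3, Right → 4; minimax = 3.
-1 ≠ 3, so there is no saddle point; optimal play is mixed.
Let the kicker play Low with probability p. Expected payoff against Left: (-1)p + 3(1−p) = −4p + 3; against Right: 4p + (-5)(1−p) = 9p − 5.
Setting these equal: −4p + 3 = 9p − 5 ⇒ −13p = -8 ⇒ p = 8/13, and the value is (-4)·(8/13) + 3 = 7/13.
For the keeper: with q = P(Left), equating Low's and High's payoffs gives −5q + 4 = 8q − 5 ⇒ q = 9/13.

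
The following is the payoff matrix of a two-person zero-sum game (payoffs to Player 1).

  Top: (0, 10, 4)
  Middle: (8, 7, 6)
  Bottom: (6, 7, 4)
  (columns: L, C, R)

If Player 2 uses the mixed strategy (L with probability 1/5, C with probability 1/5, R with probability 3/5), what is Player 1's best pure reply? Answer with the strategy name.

Middle

Expected payoff of Top: (1/5)·0 + (1/5)·10 + (3/5)·4 = 22/5.
Expected payoff of Middle: (1/5)·8 + (1/5)·7 + (3/5)·6 = 33/5.
Expected payoff of Bottom: (1/5)·6 + (1/5)·7 + (3/5)·4 = 5.
The largest is 33/5, so Player 1's best response is Middle.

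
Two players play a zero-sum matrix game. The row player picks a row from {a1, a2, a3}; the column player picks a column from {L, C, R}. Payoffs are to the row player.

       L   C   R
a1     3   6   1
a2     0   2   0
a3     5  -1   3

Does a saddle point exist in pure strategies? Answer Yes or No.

Row minima: a1 → 1, a2 → 0, a3 → -1; maximin = 1.
Column maxima: L → 5, C → 6, R → 3; minimax = 3.
1 ≠ 3, so no pure-strategy equilibrium exists.

No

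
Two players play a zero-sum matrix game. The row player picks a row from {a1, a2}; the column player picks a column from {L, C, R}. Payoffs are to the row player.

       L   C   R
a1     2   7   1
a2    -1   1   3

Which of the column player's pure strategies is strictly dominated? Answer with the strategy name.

C

L holds the row player's payoff strictly below C in every row: 2 < 7, -1 < 1.
So C is strictly dominated for the column player.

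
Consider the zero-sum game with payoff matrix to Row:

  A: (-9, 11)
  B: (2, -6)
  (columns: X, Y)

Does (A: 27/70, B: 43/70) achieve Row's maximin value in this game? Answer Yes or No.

Against X this mix gives (27/70)·(-9) + (43/70)·2 = -157/70.
Against Y this mix gives (27/70)·11 + (43/70)·(-6) = 39/70.
Column will play X, holding Row to -157/70. Shifting weight toward the row that does better against X would raise this floor (the equalizing mix achieves -8/7 against both X and Y), so the proposed strategy is not optimal.

No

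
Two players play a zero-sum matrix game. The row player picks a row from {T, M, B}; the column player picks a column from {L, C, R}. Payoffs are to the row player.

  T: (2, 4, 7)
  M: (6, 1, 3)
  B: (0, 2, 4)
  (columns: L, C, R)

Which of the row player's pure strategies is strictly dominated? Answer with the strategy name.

T gives a strictly higher payoff than B against every column: 2 > 0, 4 > 2, 7 > 4.
So B is strictly dominated and the row player never plays it.

B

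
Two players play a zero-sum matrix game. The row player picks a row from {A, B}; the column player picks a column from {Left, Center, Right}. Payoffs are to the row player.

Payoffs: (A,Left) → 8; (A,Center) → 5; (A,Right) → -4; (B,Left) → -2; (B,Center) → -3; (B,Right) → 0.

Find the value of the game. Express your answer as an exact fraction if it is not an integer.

-1

Row minima: A → -4, B → -3; maximin = -3.
Column maxima: Left → 8, Center → 5, Right → 0; minimax = 0.
-3 ≠ 0, so there is no saddle point; optimal play is mixed.
Left is strictly dominated by Center (it gives the row player strictly more in every row), so the column player never plays it.
On the remaining 2×2 (A, B vs Center, Right):
Let the row player play A with probability p. Expected payoff against Center: 5p + (-3)(1−p) = 8p − 3; against Right: (-4)p + 0(1−p) = −4p.
Setting these equal: 8p − 3 = −4p ⇒ 12p = 3 ⇒ p = 1/4, and the value is (8)·(1/4) − 3 = -1.
For the column player: with q = P(Center), equating A's and B's payoffs gives 9q − 4 = −3q ⇒ q = 1/3.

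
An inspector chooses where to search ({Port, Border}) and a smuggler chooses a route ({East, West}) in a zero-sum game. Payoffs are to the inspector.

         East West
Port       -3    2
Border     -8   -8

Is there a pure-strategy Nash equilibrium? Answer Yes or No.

Yes

Row minima: Port → -3, Border → -8; maximin = -3.
Column maxima: East → -3, West → 2; minimax = -3.
maximin = minimax = -3, so a saddle point exists.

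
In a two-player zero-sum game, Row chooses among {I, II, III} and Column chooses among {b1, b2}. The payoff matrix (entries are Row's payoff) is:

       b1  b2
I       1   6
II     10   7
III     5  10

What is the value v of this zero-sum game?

65/8

Row minima: I → 1, II → 7, III → 5; maximin = 7.
Column maxima: b1 → 10, b2 → 10; minimax = 10.
7 ≠ 10, so there is no saddle point; optimal play is mixed.
I is strictly dominated by II, so Row never plays it.
On the remaining 2×2 (II, III vs b1, b2):
Let Row play II with probability p. Expected payoff against b1: 10p + 5(1−p) = 5p + 5; against b2: 7p + 10(1−p) = −3p + 10.
Setting these equal: 5p + 5 = −3p + 10 ⇒ 8p = 5 ⇒ p = 5/8, and the value is (5)·(5/8) + 5 = 65/8.
For Column: with q = P(b1), equating II's and III's payoffs gives 3q + 7 = −5q + 10 ⇒ q = 3/8.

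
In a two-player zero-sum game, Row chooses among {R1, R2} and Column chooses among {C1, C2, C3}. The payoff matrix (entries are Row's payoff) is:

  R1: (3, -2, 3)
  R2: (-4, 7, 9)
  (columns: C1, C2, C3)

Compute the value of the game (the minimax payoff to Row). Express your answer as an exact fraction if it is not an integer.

Row minima: R1 → -2, R2 → -4; maximin = -2.
Column maxima: C1 → 3, C2 → 7, C3 → 9; minimax = 3.
-2 ≠ 3, so there is no saddle point; optimal play is mixed.
C3 is strictly dominated by C2 (it gives Row strictly more in every row), so Column never plays it.
On the remaining 2×2 (R1, R2 vs C1, C2):
Let Row play R1 with probability p. Expected payoff against C1: 3p + (-4)(1−p) = 7p − 4; against C2: (-2)p + 7(1−p) = −9p + 7.
Setting these equal: 7p − 4 = −9p + 7 ⇒ 16p = 11 ⇒ p = 11/16, and the value is (7)·(11/16) − 4 = 13/16.
For Column: with q = P(C1), equating R1's and R2's payoffs gives 5q − 2 = −11q + 7 ⇒ q = 9/16.

13/16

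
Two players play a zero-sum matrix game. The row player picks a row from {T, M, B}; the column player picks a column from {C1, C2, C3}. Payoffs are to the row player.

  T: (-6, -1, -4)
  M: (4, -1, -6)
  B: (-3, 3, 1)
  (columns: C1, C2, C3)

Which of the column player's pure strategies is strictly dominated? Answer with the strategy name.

C2

C3 holds the row player's payoff strictly below C2 in every row: -4 < -1, -6 < -1, 1 < 3.
So C2 is strictly dominated for the column player.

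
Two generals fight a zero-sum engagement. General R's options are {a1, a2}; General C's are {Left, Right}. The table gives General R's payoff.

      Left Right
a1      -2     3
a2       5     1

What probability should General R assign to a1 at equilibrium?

Row minima: a1 → -2, a2 → 1; maximin = 1.
Column maxima: Left → 5, Right → 3; minimax = 3.
1 ≠ 3, so there is no saddle point; optimal play is mixed.
Let General R play a1 with probability p. Expected payoff against Left: (-2)p + 5(1−p) = −7p + 5; against Right: 3p + 1(1−p) = 2p + 1.
Setting these equal: −7p + 5 = 2p + 1 ⇒ −9p = -4 ⇒ p = 4/9, and the value is (-7)·(4/9) + 5 = 17/9.
For General C: with q = P(Left), equating a1's and a2's payoffs gives −5q + 3 = 4q + 1 ⇒ q = 2/9.

4/9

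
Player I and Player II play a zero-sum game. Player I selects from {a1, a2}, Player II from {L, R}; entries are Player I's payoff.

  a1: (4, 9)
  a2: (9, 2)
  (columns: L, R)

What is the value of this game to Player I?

Row minima: a1 → 4, a2 → 2; maximin = 4.
Column maxima: L → 9, R → 9; minimax = 9.
4 ≠ 9, so there is no saddle point; optimal play is mixed.
Let Player I play a1 with probability p. Expected payoff against L: 4p + 9(1−p) = −5p + 9; against R: 9p + 2(1−p) = 7p + 2.
Setting these equal: −5p + 9 = 7p + 2 ⇒ −12p = -7 ⇒ p = 7/12, and the value is (-5)·(7/12) + 9 = 73/12.
For Player II: with q = P(L), equating a1's and a2's payoffs gives −5q + 9 = 7q + 2 ⇒ q = 7/12.

73/12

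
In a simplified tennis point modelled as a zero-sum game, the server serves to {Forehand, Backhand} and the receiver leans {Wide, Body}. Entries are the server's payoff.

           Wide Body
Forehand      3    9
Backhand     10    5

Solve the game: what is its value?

75/11

Row minima: Forehand → 3, Backhand → 5; maximin = 5.
Column maxima: Wide → 10, Body → 9; minimax = 9.
5 ≠ 9, so there is no saddle point; optimal play is mixed.
Let the server play Forehand with probability p. Expected payoff against Wide: 3p + 10(1−p) = −7p + 10; against Body: 9p + 5(1−p) = 4p + 5.
Setting these equal: −7p + 10 = 4p + 5 ⇒ −11p = -5 ⇒ p = 5/11, and the value is (-7)·(5/11) + 10 = 75/11.
For the receiver: with q = P(Wide), equating Forehand's and Backhand's payoffs gives −6q + 9 = 5q + 5 ⇒ q = 4/11.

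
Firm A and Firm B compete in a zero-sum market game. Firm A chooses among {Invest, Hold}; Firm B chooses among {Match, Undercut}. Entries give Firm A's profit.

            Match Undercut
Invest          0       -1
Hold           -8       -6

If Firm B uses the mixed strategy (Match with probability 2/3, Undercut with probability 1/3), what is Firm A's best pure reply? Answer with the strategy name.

Expected payoff of Invest: (2/3)·0 + (1/3)·(-1) = -1/3.
Expected payoff of Hold: (2/3)·(-8) + (1/3)·(-6) = -22/3.
The largest is -1/3, so Firm A's best response is Invest.

Invest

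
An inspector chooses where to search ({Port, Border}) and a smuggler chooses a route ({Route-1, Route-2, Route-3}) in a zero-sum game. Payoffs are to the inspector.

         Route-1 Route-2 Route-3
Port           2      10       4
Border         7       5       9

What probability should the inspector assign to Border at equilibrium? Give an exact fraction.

4/5

Row minima: Port → 2, Border → 5; maximin = 5.
Column maxima: Route-1 → 7, Route-2 → 10, Route-3 → 9; minimax = 7.
5 ≠ 7, so there is no saddle point; optimal play is mixed.
Route-3 is strictly dominated by Route-1 (it gives the inspector strictly more in every row), so the smuggler never plays it.
On the remaining 2×2 (Port, Border vs Route-1, Route-2):
Let the inspector play Port with probability p. Expected payoff against Route-1: 2p + 7(1−p) = −5p + 7; against Route-2: 10p + 5(1−p) = 5p + 5.
Setting these equal: −5p + 7 = 5p + 5 ⇒ −10p = -2 ⇒ p = 1/5, and the value is (-5)·(1/5) + 7 = 6.
For the smuggler: with q = P(Route-1), equating Port's and Border's payoffs gives −8q + 10 = 2q + 5 ⇒ q = 1/2.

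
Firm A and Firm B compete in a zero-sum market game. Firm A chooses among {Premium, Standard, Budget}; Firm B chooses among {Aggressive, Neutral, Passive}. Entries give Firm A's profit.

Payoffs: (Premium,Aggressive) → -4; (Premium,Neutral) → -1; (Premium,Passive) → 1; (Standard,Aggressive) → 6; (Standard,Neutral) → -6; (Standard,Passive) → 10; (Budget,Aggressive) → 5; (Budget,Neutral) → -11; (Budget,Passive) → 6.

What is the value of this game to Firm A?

-2

Row minima: Premium → -4, Standard → -6, Budget → -11; maximin = -4.
Column maxima: Aggressive → 6, Neutral → -1, Passive → 10; minimax = -1.
-4 ≠ -1, so there is no saddle point; optimal play is mixed.
Budget is strictly dominated by Standard, so Firm A never plays it.
Passive is strictly dominated by Aggressive (it gives Firm A strictly more in every row), so Firm B never plays it.
On the remaining 2×2 (Premium, Standard vs Aggressive, Neutral):
Let Firm A play Premium with probability p. Expected payoff against Aggressive: (-4)p + 6(1−p) = −10p + 6; against Neutral: (-1)p + (-6)(1−p) = 5p − 6.
Setting these equal: −10p + 6 = 5p − 6 ⇒ −15p = -12 ⇒ p = 4/5, and the value is (-10)·(4/5) + 6 = -2.
For Firm B: with q = P(Aggressive), equating Premium's and Standard's payoffs gives −3q − 1 = 12q − 6 ⇒ q = 1/3.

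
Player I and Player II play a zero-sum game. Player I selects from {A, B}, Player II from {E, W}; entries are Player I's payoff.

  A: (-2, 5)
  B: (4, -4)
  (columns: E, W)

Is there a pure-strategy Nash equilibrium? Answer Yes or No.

Row minima: A → -2, B → -4; maximin = -2.
Column maxima: E → 4, W → 5; minimax = 4.
-2 ≠ 4, so no pure-strategy equilibrium exists.

No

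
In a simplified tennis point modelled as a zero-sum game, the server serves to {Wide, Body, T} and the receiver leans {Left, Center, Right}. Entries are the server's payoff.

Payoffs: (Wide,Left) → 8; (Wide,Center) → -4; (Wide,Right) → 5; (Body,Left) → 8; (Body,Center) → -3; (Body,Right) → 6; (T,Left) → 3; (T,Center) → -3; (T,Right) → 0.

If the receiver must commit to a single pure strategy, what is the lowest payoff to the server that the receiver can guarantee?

-3

Column maxima: Left → 8, Center → -3, Right → 6.
The smallest of these is -3.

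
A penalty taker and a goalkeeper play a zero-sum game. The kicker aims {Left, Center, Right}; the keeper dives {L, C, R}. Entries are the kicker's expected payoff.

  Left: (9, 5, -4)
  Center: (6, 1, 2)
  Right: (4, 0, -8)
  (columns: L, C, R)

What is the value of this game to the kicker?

Row minima: Left → -4, Center → 1, Right → -8; maximin = 1.
Column maxima: L → 9, C → 5, R → 2; minimax = 2.
1 ≠ 2, so there is no saddle point; optimal play is mixed.
Right is strictly dominated by Left, so the kicker never plays it.
L is strictly dominated by C (it gives the kicker strictly more in every row), so the keeper never plays it.
On the remaining 2×2 (Left, Center vs C, R):
Let the kicker play Left with probability p. Expected payoff against C: 5p + 1(1−p) = 4p + 1; against R: (-4)p + 2(1−p) = −6p + 2.
Setting these equal: 4p + 1 = −6p + 2 ⇒ 10p = 1 ⇒ p = 1/10, and the value is (4)·(1/10) + 1 = 7/5.
For the keeper: with q = P(C), equating Left's and Center's payoffs gives 9q − 4 = −q + 2 ⇒ q = 3/5.

7/5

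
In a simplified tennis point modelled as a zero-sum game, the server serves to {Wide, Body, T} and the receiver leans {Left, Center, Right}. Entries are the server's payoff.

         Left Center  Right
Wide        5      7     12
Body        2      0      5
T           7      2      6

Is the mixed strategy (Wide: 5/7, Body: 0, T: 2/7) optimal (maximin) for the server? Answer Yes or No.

Yes

Against Left this mix gives (5/7)·5 + (2/7)·7 = 39/7.
Against Center this mix gives (5/7)·7 + (2/7)·2 = 39/7.
Against Right this mix gives (5/7)·12 + (2/7)·6 = 72/7.
All of the receiver's active replies (Left, Center) yield 39/7, and no column does worse for the server. The mix makes the receiver indifferent and guarantees 39/7, so it is optimal.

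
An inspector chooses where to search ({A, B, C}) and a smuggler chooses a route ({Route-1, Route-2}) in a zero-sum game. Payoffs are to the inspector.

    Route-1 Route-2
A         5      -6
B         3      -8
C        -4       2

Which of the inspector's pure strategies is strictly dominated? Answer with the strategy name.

A gives a strictly higher payoff than B against every column: 5 > 3, -6 > -8.
So B is strictly dominated and the inspector never plays it.

B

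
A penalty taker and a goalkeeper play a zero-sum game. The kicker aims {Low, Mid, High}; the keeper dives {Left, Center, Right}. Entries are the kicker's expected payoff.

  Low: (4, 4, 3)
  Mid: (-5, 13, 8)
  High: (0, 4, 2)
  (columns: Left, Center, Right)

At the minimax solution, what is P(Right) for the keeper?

Row minima: Low → 3, Mid → -5, High → 0; maximin = 3.
Column maxima: Left → 4, Center → 13, Right → 8; minimax = 4.
3 ≠ 4, so there is no saddle point; optimal play is mixed.
Center is strictly dominated by Right (it gives the kicker strictly more in every row), so the keeper never plays it.
With Center eliminated, High is strictly dominated by Low (Low gives the kicker strictly more in every remaining column), so the kicker never plays it.
On the remaining 2×2 (Low, Mid vs Left, Right):
Let the kicker play Low with probability p. Expected payoff against Left: 4p + (-5)(1−p) = 9p − 5; against Right: 3p + 8(1−p) = −5p + 8.
Setting these equal: 9p − 5 = −5p + 8 ⇒ 14p = 13 ⇒ p = 13/14, and the value is (9)·(13/14) − 5 = 47/14.
For the keeper: with q = P(Left), equating Low's and Mid's payoffs gives q + 3 = −13q + 8 ⇒ q = 5/14.

9/14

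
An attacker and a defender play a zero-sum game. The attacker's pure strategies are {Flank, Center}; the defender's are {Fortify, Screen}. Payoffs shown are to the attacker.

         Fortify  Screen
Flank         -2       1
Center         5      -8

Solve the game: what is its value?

Row minima: Flank → -2, Center → -8; maximin = -2.
Column maxima: Fortify → 5, Screen → 1; minimax = 1.
-2 ≠ 1, so there is no saddle point; optimal play is mixed.
Let the attacker play Flank with probability p. Expected payoff against Fortify: (-2)p + 5(1−p) = −7p + 5; against Screen: 1p + (-8)(1−p) = 9p − 8.
Setting these equal: −7p + 5 = 9p − 8 ⇒ −16p = -13 ⇒ p = 13/16, and the value is (-7)·(13/16) + 5 = -11/16.
For the defender: with q = P(Fortify), equating Flank's and Center's payoffs gives −3q + 1 = 13q − 8 ⇒ q = 9/16.

-11/16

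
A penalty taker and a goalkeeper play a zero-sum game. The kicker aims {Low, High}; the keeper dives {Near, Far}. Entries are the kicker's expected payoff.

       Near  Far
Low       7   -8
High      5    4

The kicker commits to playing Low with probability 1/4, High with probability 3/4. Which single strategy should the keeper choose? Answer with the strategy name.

Far

If the keeper plays Near, the kicker's expected payoff is (1/4)·7 + (3/4)·5 = 11/2.
If the keeper plays Far, the kicker's expected payoff is (1/4)·(-8) + (3/4)·4 = 1.
The keeper minimizes the kicker's payoff; the smallest is 1, so the best response is Far.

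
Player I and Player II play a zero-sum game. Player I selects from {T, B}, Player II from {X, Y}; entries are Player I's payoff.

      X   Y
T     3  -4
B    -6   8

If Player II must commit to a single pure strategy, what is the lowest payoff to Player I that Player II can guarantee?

3

Column maxima: X → 3, Y → 8.
The smallest of these is 3.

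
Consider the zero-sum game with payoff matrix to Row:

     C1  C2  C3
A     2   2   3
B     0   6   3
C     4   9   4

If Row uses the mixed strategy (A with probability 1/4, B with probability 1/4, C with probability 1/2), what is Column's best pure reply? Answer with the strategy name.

C1

If Column plays C1, Row's expected payoff is (1/4)·2 + (1/4)·0 + (1/2)·4 = 5/2.
If Column plays C2, Row's expected payoff is (1/4)·2 + (1/4)·6 + (1/2)·9 = 13/2.
If Column plays C3, Row's expected payoff is (1/4)·3 + (1/4)·3 + (1/2)·4 = 7/2.
Column minimizes Row's payoff; the smallest is 5/2, so the best response is C1.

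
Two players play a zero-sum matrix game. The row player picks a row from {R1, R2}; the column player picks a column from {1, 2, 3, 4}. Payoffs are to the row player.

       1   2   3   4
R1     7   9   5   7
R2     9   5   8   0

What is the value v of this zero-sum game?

Row minima: R1 → 5, R2 → 0; maximin = 5.
Column maxima: 1 → 9, 2 → 9, 3 → 8, 4 → 7; minimax = 7.
5 ≠ 7, so there is no saddle point; optimal play is mixed.
1 is strictly dominated by 3 (it gives the row player strictly more in every row), so the column player never plays it.
2 is strictly dominated by 4 (it gives the row player strictly more in every row), so the column player never plays it.
On the remaining 2×2 (R1, R2 vs 3, 4):
Let the row player play R1 with probability p. Expected payoff against 3: 5p + 8(1−p) = −3p + 8; against 4: 7p + 0(1−p) = 7p.
Setting these equal: −3p + 8 = 7p ⇒ −10p = -8 ⇒ p = 4/5, and the value is (-3)·(4/5) + 8 = 28/5.
For the column player: with q = P(3), equating R1's and R2's payoffs gives −2q + 7 = 8q ⇒ q = 7/10.

28/5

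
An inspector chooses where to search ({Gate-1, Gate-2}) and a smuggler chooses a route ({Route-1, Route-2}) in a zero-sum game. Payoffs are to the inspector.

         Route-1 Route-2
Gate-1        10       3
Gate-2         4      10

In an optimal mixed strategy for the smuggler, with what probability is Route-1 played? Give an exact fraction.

7/13

Row minima: Gate-1 → 3, Gate-2 → 4; maximin = 4.
Column maxima: Route-1 → 10, Route-2 → 10; minimax = 10.
4 ≠ 10, so there is no saddle point; optimal play is mixed.
Let the inspector play Gate-1 with probability p. Expected payoff against Route-1: 10p + 4(1−p) = 6p + 4; against Route-2: 3p + 10(1−p) = −7p + 10.
Setting these equal: 6p + 4 = −7p + 10 ⇒ 13p = 6 ⇒ p = 6/13, and the value is (6)·(6/13) + 4 = 88/13.
For the smuggler: with q = P(Route-1), equating Gate-1's and Gate-2's payoffs gives 7q + 3 = −6q + 10 ⇒ q = 7/13.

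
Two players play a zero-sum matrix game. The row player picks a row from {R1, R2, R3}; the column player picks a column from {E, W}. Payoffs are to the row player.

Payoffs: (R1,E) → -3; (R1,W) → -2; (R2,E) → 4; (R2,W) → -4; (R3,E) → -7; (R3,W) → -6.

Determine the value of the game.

-20/9

Row minima: R1 → -3, R2 → -4, R3 → -7; maximin = -3.
Column maxima: E → 4, W → -2; minimax = -2.
-3 ≠ -2, so there is no saddle point; optimal play is mixed.
R3 is strictly dominated by R1, so the row player never plays it.
On the remaining 2×2 (R1, R2 vs E, W):
Let the row player play R1 with probability p. Expected payoff against E: (-3)p + 4(1−p) = −7p + 4; against W: (-2)p + (-4)(1−p) = 2p − 4.
Setting these equal: −7p + 4 = 2p − 4 ⇒ −9p = -8 ⇒ p = 8/9, and the value is (-7)·(8/9) + 4 = -20/9.
For the column player: with q = P(E), equating R1's and R2's payoffs gives −q − 2 = 8q − 4 ⇒ q = 2/9.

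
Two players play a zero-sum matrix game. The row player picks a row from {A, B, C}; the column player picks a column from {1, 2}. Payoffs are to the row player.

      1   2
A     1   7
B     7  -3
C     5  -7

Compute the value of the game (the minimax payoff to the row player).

13/4

Row minima: A → 1, B → -3, C → -7; maximin = 1.
Column maxima: 1 → 7, 2 → 7; minimax = 7.
1 ≠ 7, so there is no saddle point; optimal play is mixed.
C is strictly dominated by B, so the row player never plays it.
On the remaining 2×2 (A, B vs 1, 2):
Let the row player play A with probability p. Expected payoff against 1: 1p + 7(1−p) = −6p + 7; against 2: 7p + (-3)(1−p) = 10p − 3.
Setting these equal: −6p + 7 = 10p − 3 ⇒ −16p = -10 ⇒ p = 5/8, and the value is (-6)·(5/8) + 7 = 13/4.
For the column player: with q = P(1), equating A's and B's payoffs gives −6q + 7 = 10q − 3 ⇒ q = 5/8.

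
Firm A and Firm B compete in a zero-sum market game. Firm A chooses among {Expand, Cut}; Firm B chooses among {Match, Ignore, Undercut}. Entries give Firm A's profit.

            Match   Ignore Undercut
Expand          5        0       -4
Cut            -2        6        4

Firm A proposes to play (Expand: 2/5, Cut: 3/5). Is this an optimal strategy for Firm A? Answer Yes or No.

Against Match this mix gives (2/5)·5 + (3/5)·(-2) = 4/5.
Against Ignore this mix gives (2/5)·0 + (3/5)·6 = 18/5.
Against Undercut this mix gives (2/5)·(-4) + (3/5)·4 = 4/5.
All of Firm B's active replies (Match, Undercut) yield 4/5, and no column does worse for Firm A. The mix makes Firm B indifferent and guarantees 4/5, so it is optimal.

Yes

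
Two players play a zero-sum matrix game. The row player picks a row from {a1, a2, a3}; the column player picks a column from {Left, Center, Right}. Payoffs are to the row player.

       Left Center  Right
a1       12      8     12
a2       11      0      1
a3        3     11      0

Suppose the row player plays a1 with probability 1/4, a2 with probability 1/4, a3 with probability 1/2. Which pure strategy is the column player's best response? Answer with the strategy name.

If the column player plays Left, the row player's expected payoff is (1/4)·12 + (1/4)·11 + (1/2)·3 = 29/4.
If the column player plays Center, the row player's expected payoff is (1/4)·8 + (1/4)·0 + (1/2)·11 = 15/2.
If the column player plays Right, the row player's expected payoff is (1/4)·12 + (1/4)·1 + (1/2)·0 = 13/4.
The column player minimizes the row player's payoff; the smallest is 13/4, so the best response is Right.

Right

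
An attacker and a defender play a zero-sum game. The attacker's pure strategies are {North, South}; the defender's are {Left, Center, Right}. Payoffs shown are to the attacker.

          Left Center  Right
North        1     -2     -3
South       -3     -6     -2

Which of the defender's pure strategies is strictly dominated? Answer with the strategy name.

Left

Center holds the attacker's payoff strictly below Left in every row: -2 < 1, -6 < -3.
So Left is strictly dominated for the defender.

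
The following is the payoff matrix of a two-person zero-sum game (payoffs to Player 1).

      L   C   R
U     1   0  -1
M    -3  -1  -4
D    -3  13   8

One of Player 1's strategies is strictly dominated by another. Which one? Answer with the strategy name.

U gives a strictly higher payoff than M against every column: 1 > -3, 0 > -1, -1 > -4.
So M is strictly dominated and Player 1 never plays it.

M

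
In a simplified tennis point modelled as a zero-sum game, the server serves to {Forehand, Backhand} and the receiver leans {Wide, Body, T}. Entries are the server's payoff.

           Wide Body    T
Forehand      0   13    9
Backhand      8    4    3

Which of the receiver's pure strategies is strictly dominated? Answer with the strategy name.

T holds the server's payoff strictly below Body in every row: 9 < 13, 3 < 4.
So Body is strictly dominated for the receiver.

Body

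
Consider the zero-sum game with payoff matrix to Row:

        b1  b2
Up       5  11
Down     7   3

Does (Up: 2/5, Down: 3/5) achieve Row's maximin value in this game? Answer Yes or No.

Against b1 this mix gives (2/5)·5 + (3/5)·7 = 31/5.
Against b2 this mix gives (2/5)·11 + (3/5)·3 = 31/5.
All of Column's active replies (b1, b2) yield 31/5, and no column does worse for Row. The mix makes Column indifferent and guarantees 31/5, so it is optimal.

Yes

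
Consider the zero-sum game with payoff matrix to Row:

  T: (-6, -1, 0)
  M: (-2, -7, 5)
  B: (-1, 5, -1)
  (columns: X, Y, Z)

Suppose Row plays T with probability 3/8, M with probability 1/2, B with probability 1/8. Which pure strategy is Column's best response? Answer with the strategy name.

If Column plays X, Row's expected payoff is (3/8)·(-6) + (1/2)·(-2) + (1/8)·(-1) = -27/8.
If Column plays Y, Row's expected payoff is (3/8)·(-1) + (1/2)·(-7) + (1/8)·5 = -13/4.
If Column plays Z, Row's expected payoff is (3/8)·0 + (1/2)·5 + (1/8)·(-1) = 19/8.
Column minimizes Row's payoff; the smallest is -27/8, so the best response is X.

X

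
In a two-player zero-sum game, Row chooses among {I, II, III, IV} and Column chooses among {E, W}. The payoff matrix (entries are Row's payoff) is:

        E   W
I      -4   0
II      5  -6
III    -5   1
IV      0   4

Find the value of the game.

4/3

Row minima: I → -4, II → -6, III → -5, IV → 0; maximin = 0.
Column maxima: E → 5, W → 4; minimax = 4.
0 ≠ 4, so there is no saddle point; optimal play is mixed.
I is strictly dominated by IV, so Row never plays it.
III is strictly dominated by IV, so Row never plays it.
On the remaining 2×2 (II, IV vs E, W):
Let Row play II with probability p. Expected payoff against E: 5p + 0(1−p) = 5p; against W: (-6)p + 4(1−p) = −10p + 4.
Setting these equal: 5p = −10p + 4 ⇒ 15p = 4 ⇒ p = 4/15, and the value is (5)·(4/15) = 4/3.
For Column: with q = P(E), equating II's and IV's payoffs gives 11q − 6 = −4q + 4 ⇒ q = 2/3.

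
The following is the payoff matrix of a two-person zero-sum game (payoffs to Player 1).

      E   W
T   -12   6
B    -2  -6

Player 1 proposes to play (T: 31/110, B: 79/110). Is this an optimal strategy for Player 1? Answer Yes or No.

No

Against E this mix gives (31/110)·(-12) + (79/110)·(-2) = -53/11.
Against W this mix gives (31/110)·6 + (79/110)·(-6) = -144/55.
Player 2 will play E, holding Player 1 to -53/11. Shifting weight toward the row that does better against E would raise this floor (the equalizing mix achieves -42/11 against both E and W), so the proposed strategy is not optimal.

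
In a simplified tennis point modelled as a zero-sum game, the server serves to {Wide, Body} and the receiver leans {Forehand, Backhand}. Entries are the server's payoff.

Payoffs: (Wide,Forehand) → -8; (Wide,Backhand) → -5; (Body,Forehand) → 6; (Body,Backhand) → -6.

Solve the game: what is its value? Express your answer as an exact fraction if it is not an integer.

-26/5

Row minima: Wide → -8, Body → -6; maximin = -6.
Column maxima: Forehand → 6, Backhand → -5; minimax = -5.
-6 ≠ -5, so there is no saddle point; optimal play is mixed.
Let the server play Wide with probability p. Expected payoff against Forehand: (-8)p + 6(1−p) = −14p + 6; against Backhand: (-5)p + (-6)(1−p) = p − 6.
Setting these equal: −14p + 6 = p − 6 ⇒ −15p = -12 ⇒ p = 4/5, and the value is (-14)·(4/5) + 6 = -26/5.
For the receiver: with q = P(Forehand), equating Wide's and Body's payoffs gives −3q − 5 = 12q − 6 ⇒ q = 1/15.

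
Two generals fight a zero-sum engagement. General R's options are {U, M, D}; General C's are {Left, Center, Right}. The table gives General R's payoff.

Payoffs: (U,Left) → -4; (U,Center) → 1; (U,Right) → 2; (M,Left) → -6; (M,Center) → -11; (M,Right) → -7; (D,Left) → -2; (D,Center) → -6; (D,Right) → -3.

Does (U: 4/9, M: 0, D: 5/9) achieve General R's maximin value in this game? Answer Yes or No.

Yes

Against Left this mix gives (4/9)·(-4) + (5/9)·(-2) = -26/9.
Against Center this mix gives (4/9)·1 + (5/9)·(-6) = -26/9.
Against Right this mix gives (4/9)·2 + (5/9)·(-3) = -7/9.
All of General C's active replies (Left, Center) yield -26/9, and no column does worse for General R. The mix makes General C indifferent and guarantees -26/9, so it is optimal.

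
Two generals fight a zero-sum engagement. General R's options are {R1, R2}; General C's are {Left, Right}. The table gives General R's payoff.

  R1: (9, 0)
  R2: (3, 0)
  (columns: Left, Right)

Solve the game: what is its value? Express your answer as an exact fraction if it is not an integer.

0

Row minima: R1 → 0, R2 → 0; maximin = 0.
Column maxima: Left → 9, Right → 0; minimax = 0.
Since maximin = minimax = 0, there is a saddle point and the value is 0.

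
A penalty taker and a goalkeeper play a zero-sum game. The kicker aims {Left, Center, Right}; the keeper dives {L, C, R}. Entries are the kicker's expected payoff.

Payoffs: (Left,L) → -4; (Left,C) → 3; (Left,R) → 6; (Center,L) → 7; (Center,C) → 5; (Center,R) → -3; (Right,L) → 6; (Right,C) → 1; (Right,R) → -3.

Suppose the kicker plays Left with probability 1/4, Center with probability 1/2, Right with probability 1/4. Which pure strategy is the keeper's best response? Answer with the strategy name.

If the keeper plays L, the kicker's expected payoff is (1/4)·(-4) + (1/2)·7 + (1/4)·6 = 4.
If the keeper plays C, the kicker's expected payoff is (1/4)·3 + (1/2)·5 + (1/4)·1 = 7/2.
If the keeper plays R, the kicker's expected payoff is (1/4)·6 + (1/2)·(-3) + (1/4)·(-3) = -3/4.
The keeper minimizes the kicker's payoff; the smallest is -3/4, so the best response is R.

R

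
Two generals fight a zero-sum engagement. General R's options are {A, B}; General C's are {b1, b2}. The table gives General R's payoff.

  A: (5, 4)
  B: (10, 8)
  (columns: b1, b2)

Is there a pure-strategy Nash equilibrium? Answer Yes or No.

Row minima: A → 4, B → 8; maximin = 8.
Column maxima: b1 → 10, b2 → 8; minimax = 8.
maximin = minimax = 8, so a saddle point exists.

Yes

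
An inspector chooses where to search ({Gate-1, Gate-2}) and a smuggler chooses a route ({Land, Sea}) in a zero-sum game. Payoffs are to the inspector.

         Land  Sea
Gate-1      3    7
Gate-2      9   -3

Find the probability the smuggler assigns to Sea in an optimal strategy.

3/8

Row minima: Gate-1 → 3, Gate-2 → -3; maximin = 3.
Column maxima: Land → 9, Sea → 7; minimax = 7.
3 ≠ 7, so there is no saddle point; optimal play is mixed.
Let the inspector play Gate-1 with probability p. Expected payoff against Land: 3p + 9(1−p) = −6p + 9; against Sea: 7p + (-3)(1−p) = 10p − 3.
Setting these equal: −6p + 9 = 10p − 3 ⇒ −16p = -12 ⇒ p = 3/4, and the value is (-6)·(3/4) + 9 = 9/2.
For the smuggler: with q = P(Land), equating Gate-1's and Gate-2's payoffs gives −4q + 7 = 12q − 3 ⇒ q = 5/8.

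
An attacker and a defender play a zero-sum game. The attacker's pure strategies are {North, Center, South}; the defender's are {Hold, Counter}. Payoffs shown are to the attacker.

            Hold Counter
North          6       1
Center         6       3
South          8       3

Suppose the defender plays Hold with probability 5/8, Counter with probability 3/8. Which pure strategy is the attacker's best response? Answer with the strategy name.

Expected payoff of North: (5/8)·6 + (3/8)·1 = 33/8.
Expected payoff of Center: (5/8)·6 + (3/8)·3 = 39/8.
Expected payoff of South: (5/8)·8 + (3/8)·3 = 49/8.
The largest is 49/8, so the attacker's best response is South.

South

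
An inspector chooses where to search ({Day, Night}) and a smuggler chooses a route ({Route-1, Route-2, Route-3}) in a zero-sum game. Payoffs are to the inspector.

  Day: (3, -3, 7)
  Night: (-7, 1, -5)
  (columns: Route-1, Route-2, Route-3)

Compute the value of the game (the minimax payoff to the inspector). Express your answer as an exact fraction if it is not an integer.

Row minima: Day → -3, Night → -7; maximin = -3.
Column maxima: Route-1 → 3, Route-2 → 1, Route-3 → 7; minimax = 1.
-3 ≠ 1, so there is no saddle point; optimal play is mixed.
Route-3 is strictly dominated by Route-1 (it gives the inspector strictly more in every row), so the smuggler never plays it.
On the remaining 2×2 (Day, Night vs Route-1, Route-2):
Let the inspector play Day with probability p. Expected payoff against Route-1: 3p + (-7)(1−p) = 10p − 7; against Route-2: (-3)p + 1(1−p) = −4p + 1.
Setting these equal: 10p − 7 = −4p + 1 ⇒ 14p = 8 ⇒ p = 4/7, and the value is (10)·(4/7) − 7 = -9/7.
For the smuggler: with q = P(Route-1), equating Day's and Night's payoffs gives 6q − 3 = −8q + 1 ⇒ q = 2/7.

-9/7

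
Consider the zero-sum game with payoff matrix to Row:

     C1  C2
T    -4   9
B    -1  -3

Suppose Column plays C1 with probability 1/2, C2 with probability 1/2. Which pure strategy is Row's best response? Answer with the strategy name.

T

Expected payoff of T: (1/2)·(-4) + (1/2)·9 = 5/2.
Expected payoff of B: (1/2)·(-1) + (1/2)·(-3) = -2.
The largest is 5/2, so Row's best response is T.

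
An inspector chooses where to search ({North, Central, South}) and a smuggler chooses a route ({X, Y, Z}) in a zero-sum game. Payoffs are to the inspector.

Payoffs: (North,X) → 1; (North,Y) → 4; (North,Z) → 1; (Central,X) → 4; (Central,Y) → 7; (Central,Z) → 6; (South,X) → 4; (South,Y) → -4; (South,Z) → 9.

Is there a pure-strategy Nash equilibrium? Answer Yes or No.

Yes

Row minima: North → 1, Central → 4, South → -4; maximin = 4.
Column maxima: X → 4, Y → 7, Z → 9; minimax = 4.
maximin = minimax = 4, so a saddle point exists.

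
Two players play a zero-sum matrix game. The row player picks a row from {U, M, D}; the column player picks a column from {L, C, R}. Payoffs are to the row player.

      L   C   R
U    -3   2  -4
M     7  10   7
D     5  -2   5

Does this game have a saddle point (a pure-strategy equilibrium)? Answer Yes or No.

Yes

Row minima: U → -4, M → 7, D → -2; maximin = 7.
Column maxima: L → 7, C → 10, R → 7; minimax = 7.
maximin = minimax = 7, so a saddle point exists.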